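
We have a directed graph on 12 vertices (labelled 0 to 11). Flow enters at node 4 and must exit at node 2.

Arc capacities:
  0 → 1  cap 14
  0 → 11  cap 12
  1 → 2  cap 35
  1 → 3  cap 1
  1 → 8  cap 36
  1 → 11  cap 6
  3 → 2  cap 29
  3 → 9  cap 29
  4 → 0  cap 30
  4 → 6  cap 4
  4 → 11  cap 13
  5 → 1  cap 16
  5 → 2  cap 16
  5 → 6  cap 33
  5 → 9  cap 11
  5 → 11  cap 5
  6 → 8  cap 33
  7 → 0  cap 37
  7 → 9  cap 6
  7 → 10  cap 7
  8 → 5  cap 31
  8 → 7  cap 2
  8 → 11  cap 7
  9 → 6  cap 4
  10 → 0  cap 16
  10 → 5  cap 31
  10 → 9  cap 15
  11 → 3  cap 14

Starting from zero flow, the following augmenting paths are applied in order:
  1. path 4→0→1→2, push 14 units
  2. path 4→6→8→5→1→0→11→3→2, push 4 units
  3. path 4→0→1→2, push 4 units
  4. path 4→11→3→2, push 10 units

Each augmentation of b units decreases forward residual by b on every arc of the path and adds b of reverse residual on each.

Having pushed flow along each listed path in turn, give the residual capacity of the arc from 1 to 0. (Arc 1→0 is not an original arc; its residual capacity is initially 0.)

Residual capacity of (1,0): 14

after path 1 (4→0→1→2, push 14): res(1,0)=14
after path 2 (4→6→8→5→1→0→11→3→2, push 4): res(1,0)=10
after path 3 (4→0→1→2, push 4): res(1,0)=14
after path 4 (4→11→3→2, push 10): res(1,0)=14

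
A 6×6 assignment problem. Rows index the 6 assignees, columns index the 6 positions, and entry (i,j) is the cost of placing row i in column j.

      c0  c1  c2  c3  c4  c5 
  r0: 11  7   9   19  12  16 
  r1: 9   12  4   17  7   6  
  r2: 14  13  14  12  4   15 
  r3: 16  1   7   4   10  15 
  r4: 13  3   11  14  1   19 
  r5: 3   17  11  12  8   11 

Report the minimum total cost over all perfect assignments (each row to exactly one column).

Minimum assignment cost: 29

optimal assignment: row0→col2 (cost 9), row1→col5 (cost 6), row2→col4 (cost 4), row3→col3 (cost 4), row4→col1 (cost 3), row5→col0 (cost 3)
total = 9 + 6 + 4 + 4 + 3 + 3 = 29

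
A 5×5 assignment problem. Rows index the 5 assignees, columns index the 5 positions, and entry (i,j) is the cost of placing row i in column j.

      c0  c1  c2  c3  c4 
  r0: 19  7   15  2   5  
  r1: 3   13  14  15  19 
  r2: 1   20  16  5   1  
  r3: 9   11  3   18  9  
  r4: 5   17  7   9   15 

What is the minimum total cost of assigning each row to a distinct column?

optimal assignment: row0→col1 (cost 7), row1→col0 (cost 3), row2→col4 (cost 1), row3→col2 (cost 3), row4→col3 (cost 9)
total = 7 + 3 + 1 + 3 + 9 = 23

Minimum assignment cost: 23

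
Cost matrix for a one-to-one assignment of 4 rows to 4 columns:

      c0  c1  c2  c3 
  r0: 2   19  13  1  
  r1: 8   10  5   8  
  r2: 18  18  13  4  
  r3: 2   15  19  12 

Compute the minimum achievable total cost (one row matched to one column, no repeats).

Minimum assignment cost: 26

one of 3 optimal assignments: row0→col0 (cost 2), row1→col2 (cost 5), row2→col3 (cost 4), row3→col1 (cost 15)
total = 2 + 5 + 4 + 15 = 26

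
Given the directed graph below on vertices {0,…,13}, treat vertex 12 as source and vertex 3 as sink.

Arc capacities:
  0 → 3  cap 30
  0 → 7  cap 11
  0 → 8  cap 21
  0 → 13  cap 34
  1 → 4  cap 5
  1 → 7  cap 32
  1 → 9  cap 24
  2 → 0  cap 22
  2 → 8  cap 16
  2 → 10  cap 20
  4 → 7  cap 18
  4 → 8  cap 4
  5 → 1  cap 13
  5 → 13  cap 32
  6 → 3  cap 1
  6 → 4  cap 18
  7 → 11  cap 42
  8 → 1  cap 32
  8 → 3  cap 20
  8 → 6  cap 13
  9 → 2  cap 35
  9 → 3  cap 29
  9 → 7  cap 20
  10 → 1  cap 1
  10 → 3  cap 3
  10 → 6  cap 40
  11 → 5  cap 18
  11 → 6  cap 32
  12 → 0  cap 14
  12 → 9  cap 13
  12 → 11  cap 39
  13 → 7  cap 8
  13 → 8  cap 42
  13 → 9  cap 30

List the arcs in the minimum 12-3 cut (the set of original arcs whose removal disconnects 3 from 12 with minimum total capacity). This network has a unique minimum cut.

augment #1: 12→0→3 push 14
augment #2: 12→9→3 push 13
augment #3: 12→11→6→3 push 1
augment #4: 12→11→5→1→9→3 push 13
augment #5: 12→11→5→13→8→3 push 5
augment #6: 12→11→6→4→8→3 push 4
max flow = 50; residual-reachable set from 12 gives S-side
cut edges (S→T): {(4,8), (6,3), (11,5), (12,0), (12,9)} total cap 50

Min-cut arcs: {(4,8), (6,3), (11,5), (12,0), (12,9)} (total capacity 50)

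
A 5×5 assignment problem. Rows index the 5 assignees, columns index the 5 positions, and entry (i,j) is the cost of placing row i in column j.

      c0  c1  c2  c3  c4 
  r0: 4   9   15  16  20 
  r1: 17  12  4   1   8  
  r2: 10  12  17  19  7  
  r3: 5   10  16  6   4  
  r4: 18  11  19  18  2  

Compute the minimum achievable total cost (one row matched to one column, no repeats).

optimal assignment: row0→col0 (cost 4), row1→col2 (cost 4), row2→col1 (cost 12), row3→col3 (cost 6), row4→col4 (cost 2)
total = 4 + 4 + 12 + 6 + 2 = 28

Minimum assignment cost: 28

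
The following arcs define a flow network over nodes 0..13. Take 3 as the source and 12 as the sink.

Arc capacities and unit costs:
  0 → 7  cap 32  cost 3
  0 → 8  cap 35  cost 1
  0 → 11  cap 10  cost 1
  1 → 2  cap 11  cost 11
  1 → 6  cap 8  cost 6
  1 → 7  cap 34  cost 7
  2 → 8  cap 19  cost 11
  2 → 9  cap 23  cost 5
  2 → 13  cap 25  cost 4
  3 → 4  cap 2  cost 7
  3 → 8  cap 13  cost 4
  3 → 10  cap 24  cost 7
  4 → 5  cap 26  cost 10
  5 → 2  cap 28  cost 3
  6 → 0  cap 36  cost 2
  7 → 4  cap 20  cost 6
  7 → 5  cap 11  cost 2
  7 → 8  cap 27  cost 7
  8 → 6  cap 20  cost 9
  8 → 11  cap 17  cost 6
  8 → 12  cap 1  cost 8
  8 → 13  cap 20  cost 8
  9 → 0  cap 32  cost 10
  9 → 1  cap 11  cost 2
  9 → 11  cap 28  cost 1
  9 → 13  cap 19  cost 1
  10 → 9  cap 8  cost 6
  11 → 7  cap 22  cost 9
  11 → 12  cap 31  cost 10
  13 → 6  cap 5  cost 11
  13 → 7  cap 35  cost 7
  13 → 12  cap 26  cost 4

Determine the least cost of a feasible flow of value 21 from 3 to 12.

shortest-cost path #1: 3→8→12 push 1 @ unit cost 12 (adds 12)
shortest-cost path #2: 3→8→13→12 push 12 @ unit cost 16 (adds 192)
shortest-cost path #3: 3→10→9→13→12 push 8 @ unit cost 18 (adds 144)
total cost = 348

Minimum cost for 21 units: 348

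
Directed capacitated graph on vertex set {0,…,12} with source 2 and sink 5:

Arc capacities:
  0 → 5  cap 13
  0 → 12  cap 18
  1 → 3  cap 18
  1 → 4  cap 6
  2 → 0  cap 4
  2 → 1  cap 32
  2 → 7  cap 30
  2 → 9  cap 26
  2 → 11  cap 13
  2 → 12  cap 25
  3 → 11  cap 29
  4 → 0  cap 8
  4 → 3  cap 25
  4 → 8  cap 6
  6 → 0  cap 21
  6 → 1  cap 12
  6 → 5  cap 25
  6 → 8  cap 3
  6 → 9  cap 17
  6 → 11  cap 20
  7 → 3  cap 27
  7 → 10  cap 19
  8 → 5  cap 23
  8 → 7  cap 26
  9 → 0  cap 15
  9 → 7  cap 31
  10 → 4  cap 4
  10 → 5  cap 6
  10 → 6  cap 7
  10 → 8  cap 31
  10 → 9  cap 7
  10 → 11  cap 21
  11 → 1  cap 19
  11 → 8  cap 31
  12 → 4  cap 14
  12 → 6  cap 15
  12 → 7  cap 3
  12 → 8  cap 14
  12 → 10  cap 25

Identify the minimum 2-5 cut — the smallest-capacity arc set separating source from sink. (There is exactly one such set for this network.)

augment #1: 2→0→5 push 4
augment #2: 2→7→10→5 push 6
augment #3: 2→9→0→5 push 9
augment #4: 2→11→8→5 push 13
augment #5: 2→12→6→5 push 15
augment #6: 2→12→8→5 push 10
augment #7: 2→7→10→6→5 push 7
max flow = 64; residual-reachable set from 2 gives S-side
cut edges (S→T): {(0,5), (8,5), (10,5), (10,6), (12,6)} total cap 64

Min-cut arcs: {(0,5), (8,5), (10,5), (10,6), (12,6)} (total capacity 64)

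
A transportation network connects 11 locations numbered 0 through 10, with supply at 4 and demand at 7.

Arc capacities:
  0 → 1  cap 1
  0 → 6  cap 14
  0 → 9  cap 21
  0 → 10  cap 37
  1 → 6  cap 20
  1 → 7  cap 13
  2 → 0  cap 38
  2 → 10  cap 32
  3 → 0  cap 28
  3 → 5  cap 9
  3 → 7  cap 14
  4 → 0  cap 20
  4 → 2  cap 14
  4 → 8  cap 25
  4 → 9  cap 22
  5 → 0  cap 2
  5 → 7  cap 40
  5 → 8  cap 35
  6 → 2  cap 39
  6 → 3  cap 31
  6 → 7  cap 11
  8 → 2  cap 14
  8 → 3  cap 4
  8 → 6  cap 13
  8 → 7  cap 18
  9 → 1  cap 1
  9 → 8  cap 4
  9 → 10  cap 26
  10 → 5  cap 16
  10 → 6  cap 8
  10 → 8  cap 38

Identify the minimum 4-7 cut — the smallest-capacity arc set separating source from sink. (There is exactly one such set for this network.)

augment #1: 4→8→7 push 18
augment #2: 4→0→1→7 push 1
augment #3: 4→0→6→7 push 11
augment #4: 4→8→3→7 push 4
augment #5: 4→9→1→7 push 1
augment #6: 4→0→6→3→7 push 3
augment #7: 4→0→10→5→7 push 5
augment #8: 4→2→10→5→7 push 11
augment #9: 4→8→6→3→7 push 3
augment #10: 4→2→10→6→3→7 push 3
augment #11: 4→9→8→6→3→7 push 1
augment #12: 4→9→8→6→3→5→7 push 3
augment #13: 4→9→10→6→3→5→7 push 5
augment #14: 4→9→10→8→6→3→5→7 push 1
max flow = 70; residual-reachable set from 4 gives S-side
cut edges (S→T): {(0,1), (3,5), (3,7), (6,7), (8,7), (9,1), (10,5)} total cap 70

Min-cut arcs: {(0,1), (3,5), (3,7), (6,7), (8,7), (9,1), (10,5)} (total capacity 70)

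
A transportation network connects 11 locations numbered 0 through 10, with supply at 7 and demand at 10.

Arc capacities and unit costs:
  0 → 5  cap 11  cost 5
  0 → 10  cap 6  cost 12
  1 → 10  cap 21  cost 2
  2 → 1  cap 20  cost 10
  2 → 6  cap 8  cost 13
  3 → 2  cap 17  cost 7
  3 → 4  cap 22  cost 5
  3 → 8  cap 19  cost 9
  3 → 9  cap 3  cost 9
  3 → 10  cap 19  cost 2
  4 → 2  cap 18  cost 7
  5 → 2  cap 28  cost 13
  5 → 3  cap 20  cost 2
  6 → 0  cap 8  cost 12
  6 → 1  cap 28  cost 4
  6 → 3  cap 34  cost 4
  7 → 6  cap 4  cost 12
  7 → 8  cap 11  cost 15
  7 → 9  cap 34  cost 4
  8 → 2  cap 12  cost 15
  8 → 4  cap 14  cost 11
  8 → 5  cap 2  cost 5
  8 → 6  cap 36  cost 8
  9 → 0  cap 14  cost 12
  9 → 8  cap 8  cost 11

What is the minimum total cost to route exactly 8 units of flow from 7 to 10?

Minimum cost for 8 units: 170

shortest-cost path #1: 7→6→1→10 push 4 @ unit cost 18 (adds 72)
shortest-cost path #2: 7→8→5→3→10 push 2 @ unit cost 24 (adds 48)
shortest-cost path #3: 7→9→0→5→3→10 push 2 @ unit cost 25 (adds 50)
total cost = 170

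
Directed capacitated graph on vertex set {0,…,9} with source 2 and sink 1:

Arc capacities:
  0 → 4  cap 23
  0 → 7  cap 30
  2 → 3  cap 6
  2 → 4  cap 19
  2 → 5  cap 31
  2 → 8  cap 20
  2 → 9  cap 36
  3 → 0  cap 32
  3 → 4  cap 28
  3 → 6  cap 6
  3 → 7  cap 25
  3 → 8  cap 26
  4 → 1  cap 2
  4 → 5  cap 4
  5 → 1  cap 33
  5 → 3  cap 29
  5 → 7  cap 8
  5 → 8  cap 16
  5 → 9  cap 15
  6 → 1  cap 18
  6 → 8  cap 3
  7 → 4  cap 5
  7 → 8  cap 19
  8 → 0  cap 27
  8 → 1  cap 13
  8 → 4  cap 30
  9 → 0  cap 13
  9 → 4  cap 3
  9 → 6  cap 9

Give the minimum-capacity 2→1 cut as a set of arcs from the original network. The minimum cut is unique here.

augment #1: 2→4→1 push 2
augment #2: 2→5→1 push 31
augment #3: 2→8→1 push 13
augment #4: 2→3→6→1 push 6
augment #5: 2→4→5→1 push 2
augment #6: 2→9→6→1 push 9
max flow = 63; residual-reachable set from 2 gives S-side
cut edges (S→T): {(3,6), (4,1), (5,1), (8,1), (9,6)} total cap 63

Min-cut arcs: {(3,6), (4,1), (5,1), (8,1), (9,6)} (total capacity 63)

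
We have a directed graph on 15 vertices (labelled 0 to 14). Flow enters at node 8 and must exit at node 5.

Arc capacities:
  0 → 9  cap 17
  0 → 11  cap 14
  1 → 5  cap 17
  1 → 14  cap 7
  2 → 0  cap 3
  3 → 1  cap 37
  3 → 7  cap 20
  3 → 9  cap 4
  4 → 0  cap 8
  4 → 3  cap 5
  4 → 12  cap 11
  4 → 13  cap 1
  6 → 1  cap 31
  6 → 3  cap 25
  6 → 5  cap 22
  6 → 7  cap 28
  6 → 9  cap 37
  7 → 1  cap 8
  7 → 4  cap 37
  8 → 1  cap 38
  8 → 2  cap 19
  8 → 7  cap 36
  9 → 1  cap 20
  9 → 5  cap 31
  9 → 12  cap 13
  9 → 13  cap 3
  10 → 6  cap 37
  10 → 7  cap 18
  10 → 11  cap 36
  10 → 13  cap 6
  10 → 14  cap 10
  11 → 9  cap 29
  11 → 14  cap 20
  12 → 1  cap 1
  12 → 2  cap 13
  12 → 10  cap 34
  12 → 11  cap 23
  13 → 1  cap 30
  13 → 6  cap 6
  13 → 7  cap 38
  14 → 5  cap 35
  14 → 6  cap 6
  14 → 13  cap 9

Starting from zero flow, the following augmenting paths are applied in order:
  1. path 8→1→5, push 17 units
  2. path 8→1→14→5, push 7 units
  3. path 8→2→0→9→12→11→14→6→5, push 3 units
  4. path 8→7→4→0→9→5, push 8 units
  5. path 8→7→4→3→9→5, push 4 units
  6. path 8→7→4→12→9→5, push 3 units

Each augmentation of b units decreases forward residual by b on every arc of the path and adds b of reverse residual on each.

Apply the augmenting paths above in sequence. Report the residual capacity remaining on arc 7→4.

Residual capacity of (7,4): 22

after path 1 (8→1→5, push 17): res(7,4)=37
after path 2 (8→1→14→5, push 7): res(7,4)=37
after path 3 (8→2→0→9→12→11→14→6→5, push 3): res(7,4)=37
after path 4 (8→7→4→0→9→5, push 8): res(7,4)=29
after path 5 (8→7→4→3→9→5, push 4): res(7,4)=25
after path 6 (8→7→4→12→9→5, push 3): res(7,4)=22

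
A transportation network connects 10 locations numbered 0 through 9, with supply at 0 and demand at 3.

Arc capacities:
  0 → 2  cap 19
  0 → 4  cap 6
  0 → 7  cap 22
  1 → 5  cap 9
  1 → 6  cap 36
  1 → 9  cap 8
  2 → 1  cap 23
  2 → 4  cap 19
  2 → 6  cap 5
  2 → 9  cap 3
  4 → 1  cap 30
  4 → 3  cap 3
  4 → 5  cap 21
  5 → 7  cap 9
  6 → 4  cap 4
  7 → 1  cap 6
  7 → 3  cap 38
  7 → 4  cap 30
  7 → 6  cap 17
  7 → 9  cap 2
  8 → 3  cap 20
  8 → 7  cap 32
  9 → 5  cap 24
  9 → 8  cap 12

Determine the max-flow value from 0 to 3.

Maximum flow value: 45

augment #1: 0→4→3 bottleneck 3, total now 3
augment #2: 0→7→3 bottleneck 22, total now 25
augment #3: 0→2→9→8→3 bottleneck 3, total now 28
augment #4: 0→4→5→7→3 bottleneck 3, total now 31
augment #5: 0→2→1→5→7→3 bottleneck 6, total now 37
augment #6: 0→2→1→9→8→3 bottleneck 8, total now 45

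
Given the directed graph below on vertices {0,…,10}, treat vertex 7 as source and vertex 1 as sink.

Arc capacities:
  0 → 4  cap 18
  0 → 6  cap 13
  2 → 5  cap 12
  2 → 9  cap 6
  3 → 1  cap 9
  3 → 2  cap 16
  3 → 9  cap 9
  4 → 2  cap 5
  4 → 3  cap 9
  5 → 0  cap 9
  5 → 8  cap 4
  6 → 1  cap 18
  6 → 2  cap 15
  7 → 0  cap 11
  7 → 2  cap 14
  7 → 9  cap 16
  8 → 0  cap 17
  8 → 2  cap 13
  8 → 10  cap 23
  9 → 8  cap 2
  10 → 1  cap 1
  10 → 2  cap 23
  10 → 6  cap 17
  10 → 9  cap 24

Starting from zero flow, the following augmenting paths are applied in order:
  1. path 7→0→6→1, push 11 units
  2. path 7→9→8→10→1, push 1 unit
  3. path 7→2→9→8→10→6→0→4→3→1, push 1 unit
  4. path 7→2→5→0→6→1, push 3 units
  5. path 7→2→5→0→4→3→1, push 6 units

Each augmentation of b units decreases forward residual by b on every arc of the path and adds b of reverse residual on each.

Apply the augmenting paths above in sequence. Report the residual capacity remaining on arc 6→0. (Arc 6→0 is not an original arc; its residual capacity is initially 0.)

after path 1 (7→0→6→1, push 11): res(6,0)=11
after path 2 (7→9→8→10→1, push 1): res(6,0)=11
after path 3 (7→2→9→8→10→6→0→4→3→1, push 1): res(6,0)=10
after path 4 (7→2→5→0→6→1, push 3): res(6,0)=13
after path 5 (7→2→5→0→4→3→1, push 6): res(6,0)=13

Residual capacity of (6,0): 13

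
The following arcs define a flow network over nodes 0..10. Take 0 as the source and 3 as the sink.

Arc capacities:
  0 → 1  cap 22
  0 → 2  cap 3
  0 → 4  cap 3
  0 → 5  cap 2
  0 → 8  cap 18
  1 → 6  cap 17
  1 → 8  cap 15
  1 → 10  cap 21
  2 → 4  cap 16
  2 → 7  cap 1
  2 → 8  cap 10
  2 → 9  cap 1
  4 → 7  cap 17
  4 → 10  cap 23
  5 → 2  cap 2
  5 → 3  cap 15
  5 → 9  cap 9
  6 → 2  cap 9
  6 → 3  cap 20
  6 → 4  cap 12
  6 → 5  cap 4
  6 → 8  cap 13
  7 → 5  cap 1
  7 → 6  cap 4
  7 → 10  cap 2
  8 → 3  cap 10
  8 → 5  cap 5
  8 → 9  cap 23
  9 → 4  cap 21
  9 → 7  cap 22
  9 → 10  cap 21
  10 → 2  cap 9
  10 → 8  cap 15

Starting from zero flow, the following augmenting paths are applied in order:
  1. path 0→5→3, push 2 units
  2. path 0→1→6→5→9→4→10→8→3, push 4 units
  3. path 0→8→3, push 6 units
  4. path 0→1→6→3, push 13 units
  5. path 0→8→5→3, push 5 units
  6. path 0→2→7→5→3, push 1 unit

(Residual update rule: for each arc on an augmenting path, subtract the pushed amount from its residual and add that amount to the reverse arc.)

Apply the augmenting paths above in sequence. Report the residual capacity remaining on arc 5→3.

Residual capacity of (5,3): 7

after path 1 (0→5→3, push 2): res(5,3)=13
after path 2 (0→1→6→5→9→4→10→8→3, push 4): res(5,3)=13
after path 3 (0→8→3, push 6): res(5,3)=13
after path 4 (0→1→6→3, push 13): res(5,3)=13
after path 5 (0→8→5→3, push 5): res(5,3)=8
after path 6 (0→2→7→5→3, push 1): res(5,3)=7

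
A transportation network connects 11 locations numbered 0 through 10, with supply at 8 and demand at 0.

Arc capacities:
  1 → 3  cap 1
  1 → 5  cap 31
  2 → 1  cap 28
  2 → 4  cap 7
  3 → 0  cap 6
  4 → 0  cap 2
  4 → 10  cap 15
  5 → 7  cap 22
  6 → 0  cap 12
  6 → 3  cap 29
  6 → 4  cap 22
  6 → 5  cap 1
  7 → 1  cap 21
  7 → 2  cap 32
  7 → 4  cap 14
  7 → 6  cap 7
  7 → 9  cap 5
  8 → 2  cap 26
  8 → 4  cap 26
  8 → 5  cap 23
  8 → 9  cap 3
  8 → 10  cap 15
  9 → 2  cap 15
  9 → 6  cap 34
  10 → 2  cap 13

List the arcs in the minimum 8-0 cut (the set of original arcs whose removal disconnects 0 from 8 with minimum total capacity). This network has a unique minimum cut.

augment #1: 8→4→0 push 2
augment #2: 8→9→6→0 push 3
augment #3: 8→2→1→3→0 push 1
augment #4: 8→5→7→6→0 push 7
augment #5: 8→5→7→9→6→0 push 2
augment #6: 8→5→7→9→6→3→0 push 3
max flow = 18; residual-reachable set from 8 gives S-side
cut edges (S→T): {(1,3), (4,0), (7,6), (7,9), (8,9)} total cap 18

Min-cut arcs: {(1,3), (4,0), (7,6), (7,9), (8,9)} (total capacity 18)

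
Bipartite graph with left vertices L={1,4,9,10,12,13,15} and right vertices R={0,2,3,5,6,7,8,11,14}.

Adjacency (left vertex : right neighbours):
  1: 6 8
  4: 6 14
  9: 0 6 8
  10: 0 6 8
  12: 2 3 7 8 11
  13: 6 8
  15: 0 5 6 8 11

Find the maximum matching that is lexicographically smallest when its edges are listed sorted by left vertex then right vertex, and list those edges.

Lex-smallest maximum matching: {(1,6), (4,14), (9,0), (10,8), (12,2), (15,5)}

|M| = 6 (so the lex-smallest maximum matching has 6 edges)
process left vertices in ascending order; for each, take the smallest-labelled available neighbour that still permits 6 edges overall, or leave it unmatched if none does
lex-smallest matching: {1-6, 4-14, 9-0, 10-8, 12-2, 15-5}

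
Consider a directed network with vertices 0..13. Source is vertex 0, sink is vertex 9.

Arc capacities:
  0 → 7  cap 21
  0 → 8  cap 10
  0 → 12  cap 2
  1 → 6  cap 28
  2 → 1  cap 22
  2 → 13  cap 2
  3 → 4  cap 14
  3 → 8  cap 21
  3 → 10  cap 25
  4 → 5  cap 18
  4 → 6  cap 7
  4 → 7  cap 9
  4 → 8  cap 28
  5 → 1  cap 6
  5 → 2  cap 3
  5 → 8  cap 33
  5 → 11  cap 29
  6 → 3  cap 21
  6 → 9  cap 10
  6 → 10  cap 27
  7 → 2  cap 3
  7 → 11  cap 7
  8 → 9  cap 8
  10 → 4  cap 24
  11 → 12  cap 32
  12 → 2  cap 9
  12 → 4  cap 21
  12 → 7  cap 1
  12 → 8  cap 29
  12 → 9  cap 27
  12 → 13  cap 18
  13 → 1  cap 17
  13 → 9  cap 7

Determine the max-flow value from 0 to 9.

Maximum flow value: 20

augment #1: 0→8→9 bottleneck 8, total now 8
augment #2: 0→12→9 bottleneck 2, total now 10
augment #3: 0→7→2→13→9 bottleneck 2, total now 12
augment #4: 0→7→11→12→9 bottleneck 7, total now 19
augment #5: 0→7→2→1→6→9 bottleneck 1, total now 20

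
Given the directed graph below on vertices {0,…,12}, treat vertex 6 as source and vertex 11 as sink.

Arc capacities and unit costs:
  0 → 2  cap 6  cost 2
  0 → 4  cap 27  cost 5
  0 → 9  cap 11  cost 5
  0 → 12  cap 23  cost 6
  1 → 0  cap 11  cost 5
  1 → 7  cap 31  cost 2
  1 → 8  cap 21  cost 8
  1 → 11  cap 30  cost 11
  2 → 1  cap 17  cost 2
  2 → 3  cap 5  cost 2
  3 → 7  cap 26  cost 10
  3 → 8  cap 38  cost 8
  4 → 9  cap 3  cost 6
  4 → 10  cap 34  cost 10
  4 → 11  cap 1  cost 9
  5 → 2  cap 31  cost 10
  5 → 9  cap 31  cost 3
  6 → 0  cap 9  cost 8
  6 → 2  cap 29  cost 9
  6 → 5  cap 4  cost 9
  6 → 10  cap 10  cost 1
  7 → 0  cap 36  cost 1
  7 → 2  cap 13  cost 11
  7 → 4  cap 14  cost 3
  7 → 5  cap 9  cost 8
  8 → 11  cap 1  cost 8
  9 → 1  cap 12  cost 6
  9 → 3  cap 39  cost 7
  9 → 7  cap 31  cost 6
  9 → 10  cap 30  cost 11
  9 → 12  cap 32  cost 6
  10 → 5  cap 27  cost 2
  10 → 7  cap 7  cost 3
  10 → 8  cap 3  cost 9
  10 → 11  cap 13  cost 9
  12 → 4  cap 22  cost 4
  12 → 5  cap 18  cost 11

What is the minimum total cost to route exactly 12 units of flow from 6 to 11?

shortest-cost path #1: 6→10→11 push 10 @ unit cost 10 (adds 100)
shortest-cost path #2: 6→0→4→11 push 1 @ unit cost 22 (adds 22)
shortest-cost path #3: 6→2→1→11 push 1 @ unit cost 22 (adds 22)
total cost = 144

Minimum cost for 12 units: 144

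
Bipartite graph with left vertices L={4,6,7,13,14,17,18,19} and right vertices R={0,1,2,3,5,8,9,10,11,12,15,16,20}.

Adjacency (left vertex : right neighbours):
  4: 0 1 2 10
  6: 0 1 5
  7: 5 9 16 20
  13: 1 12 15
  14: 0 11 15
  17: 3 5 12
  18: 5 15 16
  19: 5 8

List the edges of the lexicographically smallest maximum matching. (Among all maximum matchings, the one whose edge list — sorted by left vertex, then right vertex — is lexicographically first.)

Lex-smallest maximum matching: {(4,0), (6,1), (7,5), (13,12), (14,11), (17,3), (18,15), (19,8)}

|M| = 8 (so the lex-smallest maximum matching has 8 edges)
process left vertices in ascending order; for each, take the smallest-labelled available neighbour that still permits 8 edges overall, or leave it unmatched if none does
lex-smallest matching: {4-0, 6-1, 7-5, 13-12, 14-11, 17-3, 18-15, 19-8}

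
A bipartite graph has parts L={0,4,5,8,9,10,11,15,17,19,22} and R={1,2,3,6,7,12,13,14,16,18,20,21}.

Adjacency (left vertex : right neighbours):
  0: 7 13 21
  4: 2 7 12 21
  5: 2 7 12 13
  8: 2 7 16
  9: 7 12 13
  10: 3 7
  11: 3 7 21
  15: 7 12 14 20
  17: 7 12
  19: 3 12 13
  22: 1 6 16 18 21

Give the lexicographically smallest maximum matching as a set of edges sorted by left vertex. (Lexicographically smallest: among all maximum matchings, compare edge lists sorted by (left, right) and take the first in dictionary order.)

|M| = 9 (so the lex-smallest maximum matching has 9 edges)
process left vertices in ascending order; for each, take the smallest-labelled available neighbour that still permits 9 edges overall, or leave it unmatched if none does
lex-smallest matching: {0-7, 4-2, 5-12, 8-16, 9-13, 10-3, 11-21, 15-14, 22-1}

Lex-smallest maximum matching: {(0,7), (4,2), (5,12), (8,16), (9,13), (10,3), (11,21), (15,14), (22,1)}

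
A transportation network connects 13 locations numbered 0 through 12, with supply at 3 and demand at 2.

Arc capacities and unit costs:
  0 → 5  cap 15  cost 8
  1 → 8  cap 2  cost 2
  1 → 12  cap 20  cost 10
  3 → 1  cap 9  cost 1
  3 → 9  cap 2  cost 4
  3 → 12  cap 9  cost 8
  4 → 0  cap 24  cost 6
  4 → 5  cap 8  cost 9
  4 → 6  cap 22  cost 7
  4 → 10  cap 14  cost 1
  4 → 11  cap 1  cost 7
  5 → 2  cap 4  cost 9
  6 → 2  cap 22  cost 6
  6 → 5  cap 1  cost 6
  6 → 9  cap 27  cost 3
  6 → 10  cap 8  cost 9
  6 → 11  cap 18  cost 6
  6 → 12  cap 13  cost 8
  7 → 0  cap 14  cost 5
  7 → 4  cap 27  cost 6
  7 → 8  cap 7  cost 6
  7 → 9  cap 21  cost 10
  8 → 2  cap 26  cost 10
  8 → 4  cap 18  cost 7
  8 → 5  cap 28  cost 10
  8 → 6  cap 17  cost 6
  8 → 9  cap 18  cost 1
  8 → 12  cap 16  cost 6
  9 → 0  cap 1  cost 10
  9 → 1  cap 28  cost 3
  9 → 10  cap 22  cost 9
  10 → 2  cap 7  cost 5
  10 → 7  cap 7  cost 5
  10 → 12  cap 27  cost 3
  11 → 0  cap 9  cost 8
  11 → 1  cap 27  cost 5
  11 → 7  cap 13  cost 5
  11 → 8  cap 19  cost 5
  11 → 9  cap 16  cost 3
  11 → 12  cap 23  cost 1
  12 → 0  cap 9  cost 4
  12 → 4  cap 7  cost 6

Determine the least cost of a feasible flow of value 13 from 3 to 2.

Minimum cost for 13 units: 274

shortest-cost path #1: 3→1→8→2 push 2 @ unit cost 13 (adds 26)
shortest-cost path #2: 3→9→10→2 push 2 @ unit cost 18 (adds 36)
shortest-cost path #3: 3→12→4→10→2 push 5 @ unit cost 20 (adds 100)
shortest-cost path #4: 3→12→4→6→2 push 2 @ unit cost 27 (adds 54)
shortest-cost path #5: 3→12→0→5→2 push 2 @ unit cost 29 (adds 58)
total cost = 274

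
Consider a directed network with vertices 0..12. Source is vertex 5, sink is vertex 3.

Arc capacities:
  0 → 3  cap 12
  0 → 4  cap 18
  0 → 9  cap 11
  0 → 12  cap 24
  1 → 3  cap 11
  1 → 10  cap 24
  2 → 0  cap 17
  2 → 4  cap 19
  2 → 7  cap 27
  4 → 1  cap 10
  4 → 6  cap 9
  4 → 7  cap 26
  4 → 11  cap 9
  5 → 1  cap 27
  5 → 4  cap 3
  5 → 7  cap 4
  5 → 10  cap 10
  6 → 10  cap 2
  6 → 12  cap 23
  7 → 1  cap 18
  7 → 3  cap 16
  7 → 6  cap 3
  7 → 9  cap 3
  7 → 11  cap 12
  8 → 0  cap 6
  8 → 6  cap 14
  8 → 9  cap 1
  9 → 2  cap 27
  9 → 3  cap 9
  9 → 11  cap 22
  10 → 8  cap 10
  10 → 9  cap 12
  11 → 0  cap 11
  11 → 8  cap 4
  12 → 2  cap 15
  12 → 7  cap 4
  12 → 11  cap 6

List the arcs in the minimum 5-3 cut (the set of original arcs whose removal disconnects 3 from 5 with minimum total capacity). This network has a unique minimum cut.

augment #1: 5→1→3 push 11
augment #2: 5→7→3 push 4
augment #3: 5→4→7→3 push 3
augment #4: 5→10→9→3 push 9
augment #5: 5→10→8→0→3 push 1
augment #6: 5→1→10→8→0→3 push 5
augment #7: 5→1→10→9→2→0→3 push 3
augment #8: 5→1→10→8→6→12→7→3 push 4
max flow = 40; residual-reachable set from 5 gives S-side
cut edges (S→T): {(1,3), (5,4), (5,7), (10,8), (10,9)} total cap 40

Min-cut arcs: {(1,3), (5,4), (5,7), (10,8), (10,9)} (total capacity 40)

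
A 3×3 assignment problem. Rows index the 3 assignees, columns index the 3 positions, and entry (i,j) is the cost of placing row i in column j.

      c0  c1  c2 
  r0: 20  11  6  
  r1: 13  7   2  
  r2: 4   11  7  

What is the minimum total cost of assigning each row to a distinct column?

Minimum assignment cost: 17

one of 2 optimal assignments: row0→col1 (cost 11), row1→col2 (cost 2), row2→col0 (cost 4)
total = 11 + 2 + 4 = 17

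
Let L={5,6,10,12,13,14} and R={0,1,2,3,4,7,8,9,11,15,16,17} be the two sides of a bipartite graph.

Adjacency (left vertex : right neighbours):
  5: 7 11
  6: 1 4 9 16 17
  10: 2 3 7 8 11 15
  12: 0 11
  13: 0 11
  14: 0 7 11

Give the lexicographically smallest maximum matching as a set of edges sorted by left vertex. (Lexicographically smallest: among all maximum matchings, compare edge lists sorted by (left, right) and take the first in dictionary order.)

Lex-smallest maximum matching: {(5,7), (6,1), (10,2), (12,0), (13,11)}

|M| = 5 (so the lex-smallest maximum matching has 5 edges)
process left vertices in ascending order; for each, take the smallest-labelled available neighbour that still permits 5 edges overall, or leave it unmatched if none does
lex-smallest matching: {5-7, 6-1, 10-2, 12-0, 13-11}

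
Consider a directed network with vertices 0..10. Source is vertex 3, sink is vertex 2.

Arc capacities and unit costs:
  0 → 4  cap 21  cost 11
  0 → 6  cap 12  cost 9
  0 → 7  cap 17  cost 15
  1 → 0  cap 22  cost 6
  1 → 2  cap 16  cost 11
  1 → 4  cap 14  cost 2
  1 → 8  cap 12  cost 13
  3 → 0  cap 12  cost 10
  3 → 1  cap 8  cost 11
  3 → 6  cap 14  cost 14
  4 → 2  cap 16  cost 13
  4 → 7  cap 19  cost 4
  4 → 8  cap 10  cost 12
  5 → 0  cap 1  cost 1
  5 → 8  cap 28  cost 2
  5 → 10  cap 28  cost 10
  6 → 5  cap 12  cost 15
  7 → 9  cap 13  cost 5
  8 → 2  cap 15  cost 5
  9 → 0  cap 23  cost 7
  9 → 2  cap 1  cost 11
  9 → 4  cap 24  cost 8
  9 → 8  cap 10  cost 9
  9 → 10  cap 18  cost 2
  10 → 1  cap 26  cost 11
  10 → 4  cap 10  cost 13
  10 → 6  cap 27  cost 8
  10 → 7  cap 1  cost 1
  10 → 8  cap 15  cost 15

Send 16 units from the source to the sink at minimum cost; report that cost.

Minimum cost for 16 units: 448

shortest-cost path #1: 3→1→2 push 8 @ unit cost 22 (adds 176)
shortest-cost path #2: 3→0→4→2 push 8 @ unit cost 34 (adds 272)
total cost = 448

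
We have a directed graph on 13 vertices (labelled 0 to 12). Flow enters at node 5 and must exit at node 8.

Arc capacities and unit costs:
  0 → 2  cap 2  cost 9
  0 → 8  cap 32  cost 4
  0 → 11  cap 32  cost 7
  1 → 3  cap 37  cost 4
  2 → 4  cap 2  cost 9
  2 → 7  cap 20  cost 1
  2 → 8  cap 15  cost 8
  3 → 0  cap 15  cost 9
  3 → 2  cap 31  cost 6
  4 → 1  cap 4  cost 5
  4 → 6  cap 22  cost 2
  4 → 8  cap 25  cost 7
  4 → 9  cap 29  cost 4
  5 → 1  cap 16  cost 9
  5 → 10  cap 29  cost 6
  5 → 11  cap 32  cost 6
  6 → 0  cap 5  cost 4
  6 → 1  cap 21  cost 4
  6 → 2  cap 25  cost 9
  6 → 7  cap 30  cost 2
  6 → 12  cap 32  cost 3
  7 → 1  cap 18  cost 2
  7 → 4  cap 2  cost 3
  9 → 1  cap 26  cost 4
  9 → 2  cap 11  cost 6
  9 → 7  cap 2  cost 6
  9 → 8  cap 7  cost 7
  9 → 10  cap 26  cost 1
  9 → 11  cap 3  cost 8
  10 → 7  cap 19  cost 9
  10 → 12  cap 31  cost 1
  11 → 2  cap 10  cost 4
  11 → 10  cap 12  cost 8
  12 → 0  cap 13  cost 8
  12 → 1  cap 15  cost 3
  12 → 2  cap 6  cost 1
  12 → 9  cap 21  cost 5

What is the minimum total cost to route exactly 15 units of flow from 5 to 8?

shortest-cost path #1: 5→10→12→2→8 push 6 @ unit cost 16 (adds 96)
shortest-cost path #2: 5→11→2→8 push 9 @ unit cost 18 (adds 162)
total cost = 258

Minimum cost for 15 units: 258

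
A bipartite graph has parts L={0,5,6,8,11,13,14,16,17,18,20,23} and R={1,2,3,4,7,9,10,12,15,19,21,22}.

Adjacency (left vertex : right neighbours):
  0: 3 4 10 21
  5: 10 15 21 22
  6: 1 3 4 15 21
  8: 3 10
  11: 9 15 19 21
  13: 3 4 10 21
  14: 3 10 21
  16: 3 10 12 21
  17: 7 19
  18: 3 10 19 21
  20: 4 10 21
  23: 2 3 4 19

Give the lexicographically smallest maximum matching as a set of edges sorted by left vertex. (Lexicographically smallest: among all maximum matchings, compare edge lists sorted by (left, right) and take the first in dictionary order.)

|M| = 11 (so the lex-smallest maximum matching has 11 edges)
process left vertices in ascending order; for each, take the smallest-labelled available neighbour that still permits 11 edges overall, or leave it unmatched if none does
lex-smallest matching: {0-3, 5-15, 6-1, 8-10, 11-9, 13-4, 14-21, 16-12, 17-7, 18-19, 23-2}

Lex-smallest maximum matching: {(0,3), (5,15), (6,1), (8,10), (11,9), (13,4), (14,21), (16,12), (17,7), (18,19), (23,2)}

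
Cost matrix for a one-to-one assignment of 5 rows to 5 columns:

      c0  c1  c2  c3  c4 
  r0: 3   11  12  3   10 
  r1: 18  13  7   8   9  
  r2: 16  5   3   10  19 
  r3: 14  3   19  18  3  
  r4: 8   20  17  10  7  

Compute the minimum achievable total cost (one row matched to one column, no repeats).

optimal assignment: row0→col0 (cost 3), row1→col3 (cost 8), row2→col2 (cost 3), row3→col1 (cost 3), row4→col4 (cost 7)
total = 3 + 8 + 3 + 3 + 7 = 24

Minimum assignment cost: 24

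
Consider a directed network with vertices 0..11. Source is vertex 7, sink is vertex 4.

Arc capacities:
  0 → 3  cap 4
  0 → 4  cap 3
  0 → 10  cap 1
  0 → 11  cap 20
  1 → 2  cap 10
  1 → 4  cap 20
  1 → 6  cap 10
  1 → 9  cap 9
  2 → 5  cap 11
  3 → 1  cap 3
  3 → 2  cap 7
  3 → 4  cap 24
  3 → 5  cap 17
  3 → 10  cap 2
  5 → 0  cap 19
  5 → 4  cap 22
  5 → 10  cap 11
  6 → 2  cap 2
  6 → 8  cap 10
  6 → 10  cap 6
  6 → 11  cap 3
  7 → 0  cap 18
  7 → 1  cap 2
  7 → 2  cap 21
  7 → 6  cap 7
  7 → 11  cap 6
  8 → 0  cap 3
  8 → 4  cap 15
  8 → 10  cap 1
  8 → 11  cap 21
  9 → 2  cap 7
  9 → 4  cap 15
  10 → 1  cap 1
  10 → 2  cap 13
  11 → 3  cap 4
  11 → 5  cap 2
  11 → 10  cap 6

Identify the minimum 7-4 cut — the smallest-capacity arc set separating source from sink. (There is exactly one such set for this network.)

Min-cut arcs: {(0,3), (0,4), (2,5), (7,1), (7,6), (10,1), (11,3), (11,5)} (total capacity 34)

augment #1: 7→0→4 push 3
augment #2: 7→1→4 push 2
augment #3: 7→0→3→4 push 4
augment #4: 7→2→5→4 push 11
augment #5: 7→6→8→4 push 7
augment #6: 7→11→3→4 push 4
augment #7: 7→11→5→4 push 2
augment #8: 7→0→10→1→4 push 1
max flow = 34; residual-reachable set from 7 gives S-side
cut edges (S→T): {(0,3), (0,4), (2,5), (7,1), (7,6), (10,1), (11,3), (11,5)} total cap 34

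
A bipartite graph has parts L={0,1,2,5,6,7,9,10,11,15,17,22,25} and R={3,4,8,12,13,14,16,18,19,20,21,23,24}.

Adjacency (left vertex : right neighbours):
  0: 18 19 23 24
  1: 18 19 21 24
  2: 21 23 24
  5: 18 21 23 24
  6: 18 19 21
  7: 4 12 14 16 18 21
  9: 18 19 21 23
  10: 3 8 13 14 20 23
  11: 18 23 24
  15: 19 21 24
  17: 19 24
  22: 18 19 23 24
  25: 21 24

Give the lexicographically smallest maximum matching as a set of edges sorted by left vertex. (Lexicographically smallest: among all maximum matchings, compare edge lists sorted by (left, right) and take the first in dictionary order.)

|M| = 7 (so the lex-smallest maximum matching has 7 edges)
process left vertices in ascending order; for each, take the smallest-labelled available neighbour that still permits 7 edges overall, or leave it unmatched if none does
lex-smallest matching: {0-18, 1-19, 2-21, 5-23, 7-4, 10-3, 11-24}

Lex-smallest maximum matching: {(0,18), (1,19), (2,21), (5,23), (7,4), (10,3), (11,24)}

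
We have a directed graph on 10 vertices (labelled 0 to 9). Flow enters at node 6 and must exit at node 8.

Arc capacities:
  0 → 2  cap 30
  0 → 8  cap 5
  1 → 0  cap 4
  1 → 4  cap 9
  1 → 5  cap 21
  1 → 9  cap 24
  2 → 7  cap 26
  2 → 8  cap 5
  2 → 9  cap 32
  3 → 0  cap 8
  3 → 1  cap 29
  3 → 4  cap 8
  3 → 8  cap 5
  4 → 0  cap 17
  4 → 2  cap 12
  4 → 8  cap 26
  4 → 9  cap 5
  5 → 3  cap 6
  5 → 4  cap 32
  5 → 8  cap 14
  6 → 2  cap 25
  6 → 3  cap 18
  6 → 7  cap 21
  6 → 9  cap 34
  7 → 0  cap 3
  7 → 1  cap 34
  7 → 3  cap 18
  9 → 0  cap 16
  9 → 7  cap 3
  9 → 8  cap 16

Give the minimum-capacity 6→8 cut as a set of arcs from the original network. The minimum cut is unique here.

Min-cut arcs: {(0,8), (1,4), (1,5), (2,8), (3,4), (3,8), (9,8)} (total capacity 69)

augment #1: 6→2→8 push 5
augment #2: 6→3→8 push 5
augment #3: 6→9→8 push 16
augment #4: 6→3→0→8 push 5
augment #5: 6→3→4→8 push 8
augment #6: 6→7→1→4→8 push 9
augment #7: 6→7→1→5→8 push 12
augment #8: 6→2→7→1→5→8 push 2
augment #9: 6→2→7→1→5→4→8 push 7
max flow = 69; residual-reachable set from 6 gives S-side
cut edges (S→T): {(0,8), (1,4), (1,5), (2,8), (3,4), (3,8), (9,8)} total cap 69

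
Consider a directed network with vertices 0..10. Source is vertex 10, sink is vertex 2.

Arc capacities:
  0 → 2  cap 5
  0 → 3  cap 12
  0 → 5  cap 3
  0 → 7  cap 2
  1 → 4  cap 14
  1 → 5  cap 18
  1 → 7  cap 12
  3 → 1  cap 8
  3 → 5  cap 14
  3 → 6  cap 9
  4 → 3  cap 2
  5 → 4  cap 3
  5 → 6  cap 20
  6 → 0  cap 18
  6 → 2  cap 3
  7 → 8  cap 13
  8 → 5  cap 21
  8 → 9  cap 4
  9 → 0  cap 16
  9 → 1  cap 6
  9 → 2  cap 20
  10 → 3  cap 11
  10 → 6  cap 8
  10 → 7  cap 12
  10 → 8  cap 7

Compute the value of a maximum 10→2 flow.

Maximum flow value: 12

augment #1: 10→6→2 bottleneck 3, total now 3
augment #2: 10→6→0→2 bottleneck 5, total now 8
augment #3: 10→8→9→2 bottleneck 4, total now 12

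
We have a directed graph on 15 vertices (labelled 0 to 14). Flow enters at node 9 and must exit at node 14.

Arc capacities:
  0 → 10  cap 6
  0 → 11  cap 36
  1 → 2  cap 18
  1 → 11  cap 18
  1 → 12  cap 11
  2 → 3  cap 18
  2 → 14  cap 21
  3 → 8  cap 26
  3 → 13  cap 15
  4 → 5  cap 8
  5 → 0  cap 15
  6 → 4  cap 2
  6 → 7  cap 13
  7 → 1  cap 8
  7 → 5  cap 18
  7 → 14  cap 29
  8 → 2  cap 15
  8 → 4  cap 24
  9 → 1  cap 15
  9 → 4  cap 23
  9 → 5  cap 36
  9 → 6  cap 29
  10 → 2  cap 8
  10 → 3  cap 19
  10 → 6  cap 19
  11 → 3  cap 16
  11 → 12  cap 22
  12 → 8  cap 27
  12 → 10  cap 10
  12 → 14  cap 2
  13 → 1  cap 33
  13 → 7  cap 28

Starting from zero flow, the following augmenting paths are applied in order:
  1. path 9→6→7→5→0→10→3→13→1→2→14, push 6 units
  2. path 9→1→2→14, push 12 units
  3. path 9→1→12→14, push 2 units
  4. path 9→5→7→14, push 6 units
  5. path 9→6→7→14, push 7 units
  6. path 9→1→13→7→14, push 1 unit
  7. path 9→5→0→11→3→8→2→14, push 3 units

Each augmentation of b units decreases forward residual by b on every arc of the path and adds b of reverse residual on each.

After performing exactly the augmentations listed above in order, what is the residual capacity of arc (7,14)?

after path 1 (9→6→7→5→0→10→3→13→1→2→14, push 6): res(7,14)=29
after path 2 (9→1→2→14, push 12): res(7,14)=29
after path 3 (9→1→12→14, push 2): res(7,14)=29
after path 4 (9→5→7→14, push 6): res(7,14)=23
after path 5 (9→6→7→14, push 7): res(7,14)=16
after path 6 (9→1→13→7→14, push 1): res(7,14)=15
after path 7 (9→5→0→11→3→8→2→14, push 3): res(7,14)=15

Residual capacity of (7,14): 15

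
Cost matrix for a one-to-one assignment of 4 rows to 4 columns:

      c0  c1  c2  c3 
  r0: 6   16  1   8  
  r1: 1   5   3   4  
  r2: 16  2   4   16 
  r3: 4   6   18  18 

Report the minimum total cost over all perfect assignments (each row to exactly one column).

Minimum assignment cost: 11

optimal assignment: row0→col2 (cost 1), row1→col3 (cost 4), row2→col1 (cost 2), row3→col0 (cost 4)
total = 1 + 4 + 2 + 4 = 11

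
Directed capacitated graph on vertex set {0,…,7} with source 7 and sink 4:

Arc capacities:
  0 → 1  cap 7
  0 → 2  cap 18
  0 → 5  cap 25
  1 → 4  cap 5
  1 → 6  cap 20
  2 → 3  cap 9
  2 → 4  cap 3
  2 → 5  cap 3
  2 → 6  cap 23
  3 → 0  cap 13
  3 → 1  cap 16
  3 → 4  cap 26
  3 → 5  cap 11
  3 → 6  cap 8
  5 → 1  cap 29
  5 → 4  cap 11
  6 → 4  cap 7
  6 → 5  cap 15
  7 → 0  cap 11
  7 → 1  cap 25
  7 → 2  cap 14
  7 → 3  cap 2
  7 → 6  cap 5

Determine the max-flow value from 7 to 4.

augment #1: 7→1→4 bottleneck 5, total now 5
augment #2: 7→2→4 bottleneck 3, total now 8
augment #3: 7→3→4 bottleneck 2, total now 10
augment #4: 7→6→4 bottleneck 5, total now 15
augment #5: 7→0→5→4 bottleneck 11, total now 26
augment #6: 7→1→6→4 bottleneck 2, total now 28
augment #7: 7→2→3→4 bottleneck 9, total now 37

Maximum flow value: 37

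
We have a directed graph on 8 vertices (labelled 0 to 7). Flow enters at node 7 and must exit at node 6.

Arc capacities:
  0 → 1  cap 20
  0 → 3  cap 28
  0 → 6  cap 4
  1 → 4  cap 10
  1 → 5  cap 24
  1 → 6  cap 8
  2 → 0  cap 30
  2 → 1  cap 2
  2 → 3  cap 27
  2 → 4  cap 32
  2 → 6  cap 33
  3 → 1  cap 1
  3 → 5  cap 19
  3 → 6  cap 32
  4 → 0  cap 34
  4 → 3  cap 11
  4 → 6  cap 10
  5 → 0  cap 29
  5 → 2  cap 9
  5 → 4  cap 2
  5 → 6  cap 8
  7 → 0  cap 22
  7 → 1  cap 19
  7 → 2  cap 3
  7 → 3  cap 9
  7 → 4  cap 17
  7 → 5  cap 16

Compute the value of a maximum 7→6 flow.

augment #1: 7→0→6 bottleneck 4, total now 4
augment #2: 7→1→6 bottleneck 8, total now 12
augment #3: 7→2→6 bottleneck 3, total now 15
augment #4: 7→3→6 bottleneck 9, total now 24
augment #5: 7→4→6 bottleneck 10, total now 34
augment #6: 7→5→6 bottleneck 8, total now 42
augment #7: 7→0→3→6 bottleneck 18, total now 60
augment #8: 7→4→3→6 bottleneck 5, total now 65
augment #9: 7→5→2→6 bottleneck 8, total now 73
augment #10: 7→1→5→2→6 bottleneck 1, total now 74

Maximum flow value: 74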